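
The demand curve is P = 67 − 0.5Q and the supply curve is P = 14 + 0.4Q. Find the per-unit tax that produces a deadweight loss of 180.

Competitive equilibrium: 67 − 0.5Q = 14 + 0.4Q → Q* = 58.8889, P* = 37.5556.
A tax t gives ΔQ = t/0.9 and wedge t, so DWL = t²/1.8.
t²/1.8 = 180 → t² = 324 → t = 18.

18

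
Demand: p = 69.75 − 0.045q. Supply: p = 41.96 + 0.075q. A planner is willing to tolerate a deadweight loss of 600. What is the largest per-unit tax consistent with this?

Competitive equilibrium: 69.75 − 0.045q = 41.96 + 0.075q → q* = 231.5833, p* = 59.3288.
A tax t gives Δq = t/0.12 and wedge t, so DWL = t²/0.24.
t²/0.24 = 600 → t² = 144 → t = 12.

12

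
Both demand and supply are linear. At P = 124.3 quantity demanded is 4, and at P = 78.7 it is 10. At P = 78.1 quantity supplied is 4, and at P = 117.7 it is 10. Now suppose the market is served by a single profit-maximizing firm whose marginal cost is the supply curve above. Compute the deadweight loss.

45.40

Demand slope = (78.7 − 124.3)/(10 − 4) = −7.6, so P = 154.7 − 7.6Q.
Supply slope = (117.7 − 78.1)/(10 − 4) = 6.6, so P = 51.7 + 6.6Q.
Competitive equilibrium: 154.7 − 7.6Q = 51.7 + 6.6Q → Q* = 7.2535, P* = 99.5732.
Marginal revenue: MR = 154.7 − 15.2Q. Set MR = MC: 154.7 − 15.2Q = 51.7 + 6.6Q → Q_m = 4.7248.
Price P_m = 154.7 − 7.6·4.7248 = 118.7915; MC(Q_m) = 51.7 + 6.6·4.7248 = 82.8837.
Competitive Q* = 7.2535, so ΔQ = 2.5287; wedge = 118.7915 − 82.8837 = 35.9078.
DWL = ½ × 2.5287 × 35.9078 = 45.40.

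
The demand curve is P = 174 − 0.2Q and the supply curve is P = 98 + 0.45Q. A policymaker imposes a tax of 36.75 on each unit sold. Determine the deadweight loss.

Competitive equilibrium: 174 − 0.2Q = 98 + 0.45Q → Q* = 116.9231, P* = 150.6154.
With the tax, the buyer price exceeds the seller price by 36.75: (174 − 0.2Q) − (98 + 0.45Q) = 36.75 → Q' = 60.3846.
ΔQ = 116.9231 − 60.3846 = 56.5385; the wedge equals the tax, 36.75.
The triangle = ½ × 56.5385 × 36.75 = 1038.89.

1038.89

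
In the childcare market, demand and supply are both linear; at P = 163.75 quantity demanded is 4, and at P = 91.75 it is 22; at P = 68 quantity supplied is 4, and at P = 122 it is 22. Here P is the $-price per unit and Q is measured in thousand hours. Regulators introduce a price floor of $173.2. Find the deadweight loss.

$900.61 thousand

Demand slope = (91.75 − 163.75)/(22 − 4) = −4, so P = 179.75 − 4Q.
Supply slope = (122 − 68)/(22 − 4) = 3, so P = 56 + 3Q.
Competitive equilibrium: 179.75 − 4Q = 56 + 3Q → Q* = 17.6786, P* = 109.0357.
At the floor P = 173.2, quantity demanded = (179.75 − 173.2)/4 = 1.6375.
Sellers' marginal cost at Q' = 1.6375: 56 + 3·1.6375 = 60.9125.
ΔQ = 17.6786 − 1.6375 = 16.0411; wedge = 173.2 − 60.9125 = 112.2875.
DWL = ½ × 16.0411 × 112.2875 = $900.61 thousand.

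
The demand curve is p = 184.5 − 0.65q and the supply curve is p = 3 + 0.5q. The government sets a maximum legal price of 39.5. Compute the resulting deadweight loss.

4137.39

Competitive equilibrium: 184.5 − 0.65q = 3 + 0.5q → q* = 157.8261, p* = 81.913.
At the ceiling p = 39.5, quantity supplied = (39.5 − 3)/0.5 = 73.
Willingness to pay at q' = 73: 184.5 − 0.65·73 = 137.05.
Δq = 157.8261 − 73 = 84.8261; wedge = 137.05 − 39.5 = 97.55.
Welfare loss = ½ × 84.8261 × 97.55 = 4137.39.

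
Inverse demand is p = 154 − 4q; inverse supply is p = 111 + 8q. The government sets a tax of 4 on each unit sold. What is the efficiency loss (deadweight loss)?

Competitive equilibrium: 154 − 4q = 111 + 8q → q* = 3.5833, p* = 139.6667.
With the tax, the buyer price exceeds the seller price by 4: (154 − 4q) − (111 + 8q) = 4 → q' = 3.25.
Δq = 3.5833 − 3.25 = 0.3333; the wedge equals the tax, 4.
DWL = ½ × 0.3333 × 4 = 0.67.

0.67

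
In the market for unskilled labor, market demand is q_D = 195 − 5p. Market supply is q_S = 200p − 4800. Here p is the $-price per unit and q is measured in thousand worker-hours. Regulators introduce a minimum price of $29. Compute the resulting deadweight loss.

In inverse form: demand p = 39 − 0.2q, supply p = 24 + 0.005q.
Competitive equilibrium: 39 − 0.2q = 24 + 0.005q → q* = 73.1707, p* = 24.3659.
At the floor p = 29, quantity demanded = (39 − 29)/0.2 = 50.
Sellers' marginal cost at q' = 50: 24 + 0.005·50 = 24.25.
Δq = 73.1707 − 50 = 23.1707; wedge = 29 − 24.25 = 4.75.
DWL = ½ × 23.1707 × 4.75 = $55.03 thousand.

$55.03 thousand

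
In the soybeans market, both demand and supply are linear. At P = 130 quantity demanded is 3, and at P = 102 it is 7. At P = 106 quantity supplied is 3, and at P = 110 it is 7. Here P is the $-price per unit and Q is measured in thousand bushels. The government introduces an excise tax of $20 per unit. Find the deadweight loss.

Demand slope = (102 − 130)/(7 − 3) = −7, so P = 151 − 7Q.
Supply slope = (110 − 106)/(7 − 3) = 1, so P = 103 + Q.
Competitive equilibrium: 151 − 7Q = 103 + Q → Q* = 6, P* = 109.
With the tax, the buyer price exceeds the seller price by 20: (151 − 7Q) − (103 + Q) = 20 → Q' = 3.5.
ΔQ = 6 − 3.5 = 2.5; the wedge equals the tax, 20.
DWL = ½ × 2.5 × 20 = $25 thousand.

$25 thousand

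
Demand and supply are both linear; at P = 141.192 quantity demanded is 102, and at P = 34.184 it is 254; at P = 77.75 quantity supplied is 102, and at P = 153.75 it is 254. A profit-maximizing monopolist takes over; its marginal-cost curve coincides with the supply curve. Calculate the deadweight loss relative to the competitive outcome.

Demand slope = (34.184 − 141.192)/(254 − 102) = −0.704, so P = 213 − 0.704Q.
Supply slope = (153.75 − 77.75)/(254 − 102) = 0.5, so P = 26.75 + 0.5Q.
Competitive equilibrium: 213 − 0.704Q = 26.75 + 0.5Q → Q* = 154.6927, P* = 104.0963.
Marginal revenue: MR = 213 − 1.408Q. Set MR = MC: 213 − 1.408Q = 26.75 + 0.5Q → Q_m = 97.6153.
Price P_m = 213 − 0.704·97.6153 = 144.2788; MC(Q_m) = 26.75 + 0.5·97.6153 = 75.5577.
Competitive Q* = 154.6927, so ΔQ = 57.0774; wedge = 144.2788 − 75.5577 = 68.7211.
Welfare loss = ½ × 57.0774 × 68.7211 = 1961.21.

1961.21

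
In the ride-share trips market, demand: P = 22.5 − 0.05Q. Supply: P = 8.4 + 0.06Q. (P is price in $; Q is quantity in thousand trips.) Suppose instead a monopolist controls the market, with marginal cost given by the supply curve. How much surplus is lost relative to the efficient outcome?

$88.25 thousand

Competitive equilibrium: 22.5 − 0.05Q = 8.4 + 0.06Q → Q* = 128.1818, P* = 16.0909.
Marginal revenue: MR = 22.5 − 0.1Q. Set MR = MC: 22.5 − 0.1Q = 8.4 + 0.06Q → Q_m = 88.125.
Price P_m = 22.5 − 0.05·88.125 = 18.0938; MC(Q_m) = 8.4 + 0.06·88.125 = 13.6875.
Competitive Q* = 128.1818, so ΔQ = 40.0568; wedge = 18.0938 − 13.6875 = 4.4063.
DWL = ½ × 40.0568 × 4.4063 = $88.25 thousand.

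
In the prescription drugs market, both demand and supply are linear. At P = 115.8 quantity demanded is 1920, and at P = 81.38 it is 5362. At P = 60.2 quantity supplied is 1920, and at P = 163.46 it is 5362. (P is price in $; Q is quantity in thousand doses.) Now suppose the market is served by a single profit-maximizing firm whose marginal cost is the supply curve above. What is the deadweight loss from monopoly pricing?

$8764.88 thousand

Demand slope = (81.38 − 115.8)/(5362 − 1920) = −0.01, so P = 135 − 0.01Q.
Supply slope = (163.46 − 60.2)/(5362 − 1920) = 0.03, so P = 2.6 + 0.03Q.
Competitive equilibrium: 135 − 0.01Q = 2.6 + 0.03Q → Q* = 3310, P* = 101.9.
Marginal revenue: MR = 135 − 0.02Q. Set MR = MC: 135 − 0.02Q = 2.6 + 0.03Q → Q_m = 2648.
Price P_m = 135 − 0.01·2648 = 108.52; MC(Q_m) = 2.6 + 0.03·2648 = 82.04.
Competitive Q* = 3310, so ΔQ = 662; wedge = 108.52 − 82.04 = 26.48.
DWL = ½ × 662 × 26.48 = $8764.88 thousand.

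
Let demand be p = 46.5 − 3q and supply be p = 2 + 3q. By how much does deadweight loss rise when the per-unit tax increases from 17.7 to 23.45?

19.72

Competitive equilibrium: 46.5 − 3q = 2 + 3q → q* = 7.4167, p* = 24.25.
For a per-unit tax t: Δq = t/6, so DWL = ½·t·(t/6) = t²/12.
At t = 17.7: DWL = 26.108. At t = 23.45: DWL = 45.825.
Increase = 45.825 − 26.108 = 19.72.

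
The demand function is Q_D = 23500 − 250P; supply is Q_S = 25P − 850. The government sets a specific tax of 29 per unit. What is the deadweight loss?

In inverse form: demand P = 94 − 0.004Q, supply P = 34 + 0.04Q.
Competitive equilibrium: 94 − 0.004Q = 34 + 0.04Q → Q* = 1363.6364, P* = 88.5455.
With the tax, the buyer price exceeds the seller price by 29: (94 − 0.004Q) − (34 + 0.04Q) = 29 → Q' = 704.5455.
ΔQ = 1363.6364 − 704.5455 = 659.0909; the wedge equals the tax, 29.
DWL = ½ × 659.0909 × 29 = 9556.82.

9556.82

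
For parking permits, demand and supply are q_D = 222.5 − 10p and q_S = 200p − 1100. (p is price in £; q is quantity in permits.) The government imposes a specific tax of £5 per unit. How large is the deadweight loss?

£119.05

In inverse form: demand p = 22.25 − 0.1q, supply p = 5.5 + 0.005q.
Competitive equilibrium: 22.25 − 0.1q = 5.5 + 0.005q → q* = 159.5238, p* = 6.2976.
With the tax, the buyer price exceeds the seller price by 5: (22.25 − 0.1q) − (5.5 + 0.005q) = 5 → q' = 111.9048.
Δq = 159.5238 − 111.9048 = 47.619; the wedge equals the tax, 5.
DWL = ½ × 47.619 × 5 = £119.05.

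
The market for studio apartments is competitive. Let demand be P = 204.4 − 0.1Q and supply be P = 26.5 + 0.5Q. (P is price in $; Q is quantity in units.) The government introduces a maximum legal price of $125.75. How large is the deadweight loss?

$2881.20

Competitive equilibrium: 204.4 − 0.1Q = 26.5 + 0.5Q → Q* = 296.5, P* = 174.75.
At the ceiling P = 125.75, quantity supplied = (125.75 − 26.5)/0.5 = 198.5.
Willingness to pay at Q' = 198.5: 204.4 − 0.1·198.5 = 184.55.
ΔQ = 296.5 − 198.5 = 98; wedge = 184.55 − 125.75 = 58.8.
The triangle = ½ × 98 × 58.8 = $2881.20.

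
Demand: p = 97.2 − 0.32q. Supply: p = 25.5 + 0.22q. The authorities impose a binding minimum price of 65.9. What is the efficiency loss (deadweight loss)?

Competitive equilibrium: 97.2 − 0.32q = 25.5 + 0.22q → q* = 132.7778, p* = 54.7111.
At the floor p = 65.9, quantity demanded = (97.2 − 65.9)/0.32 = 97.8125.
Sellers' marginal cost at q' = 97.8125: 25.5 + 0.22·97.8125 = 47.0188.
Δq = 132.7778 − 97.8125 = 34.9653; wedge = 65.9 − 47.0188 = 18.8812.
Deadweight loss = ½ × 34.9653 × 18.8812 = 330.09.

330.09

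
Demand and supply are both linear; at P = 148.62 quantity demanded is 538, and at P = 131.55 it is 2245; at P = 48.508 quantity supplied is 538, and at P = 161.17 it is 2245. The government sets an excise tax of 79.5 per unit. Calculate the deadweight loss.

41580.59

Demand slope = (131.55 − 148.62)/(2245 − 538) = −0.01, so P = 154 − 0.01Q.
Supply slope = (161.17 − 48.508)/(2245 − 538) = 0.066, so P = 13 + 0.066Q.
Competitive equilibrium: 154 − 0.01Q = 13 + 0.066Q → Q* = 1855.2632, P* = 135.4474.
With the tax, the buyer price exceeds the seller price by 79.5: (154 − 0.01Q) − (13 + 0.066Q) = 79.5 → Q' = 809.2105.
ΔQ = 1855.2632 − 809.2105 = 1046.0527; the wedge equals the tax, 79.5.
Deadweight loss = ½ × 1046.0527 × 79.5 = 41580.59.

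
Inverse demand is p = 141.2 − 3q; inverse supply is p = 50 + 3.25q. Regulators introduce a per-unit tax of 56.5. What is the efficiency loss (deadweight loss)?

Competitive equilibrium: 141.2 − 3q = 50 + 3.25q → q* = 14.592, p* = 97.424.
With the tax, the buyer price exceeds the seller price by 56.5: (141.2 − 3q) − (50 + 3.25q) = 56.5 → q' = 5.552.
Δq = 14.592 − 5.552 = 9.04; the wedge equals the tax, 56.5.
Welfare loss = ½ × 9.04 × 56.5 = 255.38.

255.38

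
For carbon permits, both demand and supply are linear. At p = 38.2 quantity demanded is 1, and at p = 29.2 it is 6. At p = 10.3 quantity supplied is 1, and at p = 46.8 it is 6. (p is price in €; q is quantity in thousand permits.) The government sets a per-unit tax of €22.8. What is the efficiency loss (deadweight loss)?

Demand slope = (29.2 − 38.2)/(6 − 1) = −1.8, so p = 40 − 1.8q.
Supply slope = (46.8 − 10.3)/(6 − 1) = 7.3, so p = 3 + 7.3q.
Competitive equilibrium: 40 − 1.8q = 3 + 7.3q → q* = 4.0659, p* = 32.6813.
With the tax, the buyer price exceeds the seller price by 22.8: (40 − 1.8q) − (3 + 7.3q) = 22.8 → q' = 1.5604.
Δq = 4.0659 − 1.5604 = 2.5055; the wedge equals the tax, 22.8.
Deadweight loss = ½ × 2.5055 × 22.8 = €28.56 thousand.

€28.56 thousand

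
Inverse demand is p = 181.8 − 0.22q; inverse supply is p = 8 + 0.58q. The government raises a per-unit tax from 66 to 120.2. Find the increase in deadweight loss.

6307.525

Competitive equilibrium: 181.8 − 0.22q = 8 + 0.58q → q* = 217.25, p* = 134.005.
For a per-unit tax t: Δq = t/0.8, so DWL = ½·t·(t/0.8) = t²/1.6.
At t = 66: DWL = 2722.5. At t = 120.2: DWL = 9030.025.
Increase = 9030.025 − 2722.5 = 6307.525.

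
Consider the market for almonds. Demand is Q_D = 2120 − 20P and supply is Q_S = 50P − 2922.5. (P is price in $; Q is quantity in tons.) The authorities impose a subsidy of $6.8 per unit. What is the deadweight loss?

In inverse form: demand P = 106 − 0.05Q, supply P = 58.45 + 0.02Q.
Competitive equilibrium: 106 − 0.05Q = 58.45 + 0.02Q → Q* = 679.2857, P* = 72.0357.
The subsidy lowers effective supply by 6.8: P = 51.65 + 0.02Q.
New quantity: 106 − 0.05Q = 51.65 + 0.02Q → Q' = 776.4286.
Overproduction ΔQ = 776.4286 − 679.2857 = 97.1429; wedge = subsidy = 6.8.
Deadweight loss = ½ × 97.1429 × 6.8 = $330.29.

$330.29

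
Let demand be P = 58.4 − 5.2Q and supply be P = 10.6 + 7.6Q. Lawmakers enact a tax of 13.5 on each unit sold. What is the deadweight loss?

7.12

Competitive equilibrium: 58.4 − 5.2Q = 10.6 + 7.6Q → Q* = 3.7344, P* = 38.9813.
With the tax, the buyer price exceeds the seller price by 13.5: (58.4 − 5.2Q) − (10.6 + 7.6Q) = 13.5 → Q' = 2.6797.
ΔQ = 3.7344 − 2.6797 = 1.0547; the wedge equals the tax, 13.5.
Deadweight loss = ½ × 1.0547 × 13.5 = 7.12.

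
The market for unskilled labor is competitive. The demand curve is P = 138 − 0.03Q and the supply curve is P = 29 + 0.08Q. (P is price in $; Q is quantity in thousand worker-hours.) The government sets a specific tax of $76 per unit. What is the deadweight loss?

$26254.55 thousand

Competitive equilibrium: 138 − 0.03Q = 29 + 0.08Q → Q* = 990.9091, P* = 108.2727.
With the tax, the buyer price exceeds the seller price by 76: (138 − 0.03Q) − (29 + 0.08Q) = 76 → Q' = 300.
ΔQ = 990.9091 − 300 = 690.9091; the wedge equals the tax, 76.
Deadweight loss = ½ × 690.9091 × 76 = $26254.55 thousand.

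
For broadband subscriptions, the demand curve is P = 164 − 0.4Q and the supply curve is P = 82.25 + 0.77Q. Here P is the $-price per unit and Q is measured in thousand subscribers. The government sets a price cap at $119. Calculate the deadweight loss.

Competitive equilibrium: 164 − 0.4Q = 82.25 + 0.77Q → Q* = 69.8718, P* = 136.0513.
At the ceiling P = 119, quantity supplied = (119 − 82.25)/0.77 = 47.7273.
Willingness to pay at Q' = 47.7273: 164 − 0.4·47.7273 = 144.9091.
ΔQ = 69.8718 − 47.7273 = 22.1445; wedge = 144.9091 − 119 = 25.9091.
Deadweight loss = ½ × 22.1445 × 25.9091 = $286.87 thousand.

$286.87 thousand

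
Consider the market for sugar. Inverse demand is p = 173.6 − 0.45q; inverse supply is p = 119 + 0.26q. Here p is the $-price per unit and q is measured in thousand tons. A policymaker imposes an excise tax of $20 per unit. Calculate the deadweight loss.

$281.69 thousand

Competitive equilibrium: 173.6 − 0.45q = 119 + 0.26q → q* = 76.9014, p* = 138.9944.
With the tax, the buyer price exceeds the seller price by 20: (173.6 − 0.45q) − (119 + 0.26q) = 20 → q' = 48.7324.
Δq = 76.9014 − 48.7324 = 28.169; the wedge equals the tax, 20.
The triangle = ½ × 28.169 × 20 = $281.69 thousand.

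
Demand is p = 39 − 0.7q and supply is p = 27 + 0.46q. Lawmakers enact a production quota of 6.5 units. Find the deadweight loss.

8.57

Competitive equilibrium: 39 − 0.7q = 27 + 0.46q → q* = 10.3448, p* = 31.7586.
At q = 6.5: demand price = 39 − 0.7·6.5 = 34.45; supply price = 27 + 0.46·6.5 = 29.99.
Δq = 10.3448 − 6.5 = 3.8448; wedge = 34.45 − 29.99 = 4.46.
Welfare loss = ½ × 3.8448 × 4.46 = 8.57.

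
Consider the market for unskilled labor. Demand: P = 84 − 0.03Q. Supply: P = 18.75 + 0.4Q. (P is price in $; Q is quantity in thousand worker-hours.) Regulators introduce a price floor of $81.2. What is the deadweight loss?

$733.54 thousand

Competitive equilibrium: 84 − 0.03Q = 18.75 + 0.4Q → Q* = 151.7442, P* = 79.4477.
At the floor P = 81.2, quantity demanded = (84 − 81.2)/0.03 = 93.3333.
Sellers' marginal cost at Q' = 93.3333: 18.75 + 0.4·93.3333 = 56.0833.
ΔQ = 151.7442 − 93.3333 = 58.4109; wedge = 81.2 − 56.0833 = 25.1167.
Deadweight loss = ½ × 58.4109 × 25.1167 = $733.54 thousand.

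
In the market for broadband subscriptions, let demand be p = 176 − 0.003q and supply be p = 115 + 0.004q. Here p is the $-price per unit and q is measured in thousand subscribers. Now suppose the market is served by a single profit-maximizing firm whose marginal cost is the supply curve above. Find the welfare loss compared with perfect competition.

Competitive equilibrium: 176 − 0.003q = 115 + 0.004q → q* = 8714.2857, p* = 149.8571.
Marginal revenue: MR = 176 − 0.006q. Set MR = MC: 176 − 0.006q = 115 + 0.004q → q_m = 6100.
Price p_m = 176 − 0.003·6100 = 157.7; MC(q_m) = 115 + 0.004·6100 = 139.4.
Competitive q* = 8714.2857, so Δq = 2614.2857; wedge = 157.7 − 139.4 = 18.3.
The triangle = ½ × 2614.2857 × 18.3 = $23920.71 thousand.

$23920.71 thousand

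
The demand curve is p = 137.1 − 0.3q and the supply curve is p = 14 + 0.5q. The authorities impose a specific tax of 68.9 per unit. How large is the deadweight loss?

Competitive equilibrium: 137.1 − 0.3q = 14 + 0.5q → q* = 153.875, p* = 90.9375.
With the tax, the buyer price exceeds the seller price by 68.9: (137.1 − 0.3q) − (14 + 0.5q) = 68.9 → q' = 67.75.
Δq = 153.875 − 67.75 = 86.125; the wedge equals the tax, 68.9.
Welfare loss = ½ × 86.125 × 68.9 = 2967.01.

2967.01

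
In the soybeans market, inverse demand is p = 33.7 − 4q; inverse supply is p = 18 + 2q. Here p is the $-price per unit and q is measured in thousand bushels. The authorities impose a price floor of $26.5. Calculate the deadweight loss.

$2 thousand

Competitive equilibrium: 33.7 − 4q = 18 + 2q → q* = 2.6167, p* = 23.2333.
At the floor p = 26.5, quantity demanded = (33.7 − 26.5)/4 = 1.8.
Sellers' marginal cost at q' = 1.8: 18 + 2·1.8 = 21.6.
Δq = 2.6167 − 1.8 = 0.8167; wedge = 26.5 − 21.6 = 4.9.
DWL = ½ × 0.8167 × 4.9 = $2 thousand.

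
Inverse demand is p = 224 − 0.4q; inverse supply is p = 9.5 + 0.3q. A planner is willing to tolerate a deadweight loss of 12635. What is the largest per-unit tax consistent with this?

133

Competitive equilibrium: 224 − 0.4q = 9.5 + 0.3q → q* = 306.4286, p* = 101.4286.
A tax t gives Δq = t/0.7 and wedge t, so DWL = t²/1.4.
t²/1.4 = 12635 → t² = 17689 → t = 133.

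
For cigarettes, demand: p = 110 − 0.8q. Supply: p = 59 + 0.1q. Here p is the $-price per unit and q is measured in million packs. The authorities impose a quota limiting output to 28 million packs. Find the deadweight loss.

Competitive equilibrium: 110 − 0.8q = 59 + 0.1q → q* = 56.6667, p* = 64.6667.
At q = 28: demand price = 110 − 0.8·28 = 87.6; supply price = 59 + 0.1·28 = 61.8.
Δq = 56.6667 − 28 = 28.6667; wedge = 87.6 − 61.8 = 25.8.
DWL = ½ × 28.6667 × 25.8 = $369.80 million.

$369.80 million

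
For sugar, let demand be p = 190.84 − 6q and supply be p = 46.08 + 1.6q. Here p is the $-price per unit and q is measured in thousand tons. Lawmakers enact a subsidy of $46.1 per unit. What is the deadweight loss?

Competitive equilibrium: 190.84 − 6q = 46.08 + 1.6q → q* = 19.0474, p* = 76.5558.
The subsidy lowers effective supply by 46.1: p = 1.6q − 0.02.
New quantity: 190.84 − 6q = 1.6q − 0.02 → q' = 25.1132.
Overproduction Δq = 25.1132 − 19.0474 = 6.0658; wedge = subsidy = 46.1.
DWL = ½ × 6.0658 × 46.1 = $139.82 thousand.

$139.82 thousand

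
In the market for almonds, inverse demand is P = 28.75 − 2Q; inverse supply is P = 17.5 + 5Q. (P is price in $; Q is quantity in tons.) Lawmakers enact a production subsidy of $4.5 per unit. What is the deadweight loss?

$1.45

Competitive equilibrium: 28.75 − 2Q = 17.5 + 5Q → Q* = 1.6071, P* = 25.5357.
The subsidy lowers effective supply by 4.5: P = 13 + 5Q.
New quantity: 28.75 − 2Q = 13 + 5Q → Q' = 2.25.
Overproduction ΔQ = 2.25 − 1.6071 = 0.6429; wedge = subsidy = 4.5.
DWL = ½ × 0.6429 × 4.5 = $1.45.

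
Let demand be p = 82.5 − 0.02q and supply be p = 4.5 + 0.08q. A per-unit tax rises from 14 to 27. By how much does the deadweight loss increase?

Competitive equilibrium: 82.5 − 0.02q = 4.5 + 0.08q → q* = 780, p* = 66.9.
For a per-unit tax t: Δq = t/0.1, so DWL = ½·t·(t/0.1) = t²/0.2.
At t = 14: DWL = 980. At t = 27: DWL = 3645.
Increase = 3645 − 980 = 2665.

2665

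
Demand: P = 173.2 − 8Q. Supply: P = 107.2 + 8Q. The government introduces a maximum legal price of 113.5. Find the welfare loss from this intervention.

89.11

Competitive equilibrium: 173.2 − 8Q = 107.2 + 8Q → Q* = 4.125, P* = 140.2.
At the ceiling P = 113.5, quantity supplied = (113.5 − 107.2)/8 = 0.7875.
Willingness to pay at Q' = 0.7875: 173.2 − 8·0.7875 = 166.9.
ΔQ = 4.125 − 0.7875 = 3.3375; wedge = 166.9 − 113.5 = 53.4.
Deadweight loss = ½ × 3.3375 × 53.4 = 89.11.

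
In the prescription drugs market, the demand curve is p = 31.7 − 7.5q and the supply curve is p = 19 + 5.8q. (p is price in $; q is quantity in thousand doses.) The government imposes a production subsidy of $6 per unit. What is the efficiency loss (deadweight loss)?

Competitive equilibrium: 31.7 − 7.5q = 19 + 5.8q → q* = 0.9549, p* = 24.5383.
The subsidy lowers effective supply by 6: p = 13 + 5.8q.
New quantity: 31.7 − 7.5q = 13 + 5.8q → q' = 1.406.
Overproduction Δq = 1.406 − 0.9549 = 0.4511; wedge = subsidy = 6.
Deadweight loss = ½ × 0.4511 × 6 = $1.35 thousand.

$1.35 thousand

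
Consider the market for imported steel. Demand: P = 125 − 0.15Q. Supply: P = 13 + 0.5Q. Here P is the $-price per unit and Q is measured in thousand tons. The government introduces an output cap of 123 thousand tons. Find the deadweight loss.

Competitive equilibrium: 125 − 0.15Q = 13 + 0.5Q → Q* = 172.3077, P* = 99.1538.
At Q = 123: demand price = 125 − 0.15·123 = 106.55; supply price = 13 + 0.5·123 = 74.5.
ΔQ = 172.3077 − 123 = 49.3077; wedge = 106.55 − 74.5 = 32.05.
The triangle = ½ × 49.3077 × 32.05 = $790.16 thousand.

$790.16 thousand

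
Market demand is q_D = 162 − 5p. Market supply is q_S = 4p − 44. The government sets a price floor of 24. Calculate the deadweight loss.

In inverse form: demand p = 32.4 − 0.2q, supply p = 11 + 0.25q.
Competitive equilibrium: 32.4 − 0.2q = 11 + 0.25q → q* = 47.5556, p* = 22.8889.
At the floor p = 24, quantity demanded = (32.4 − 24)/0.2 = 42.
Sellers' marginal cost at q' = 42: 11 + 0.25·42 = 21.5.
Δq = 47.5556 − 42 = 5.5556; wedge = 24 − 21.5 = 2.5.
The triangle = ½ × 5.5556 × 2.5 = 6.94.

6.94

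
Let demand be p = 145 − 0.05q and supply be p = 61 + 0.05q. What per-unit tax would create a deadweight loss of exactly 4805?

Competitive equilibrium: 145 − 0.05q = 61 + 0.05q → q* = 840, p* = 103.
A tax t gives Δq = t/0.1 and wedge t, so DWL = t²/0.2.
t²/0.2 = 4805 → t² = 961 → t = 31.

31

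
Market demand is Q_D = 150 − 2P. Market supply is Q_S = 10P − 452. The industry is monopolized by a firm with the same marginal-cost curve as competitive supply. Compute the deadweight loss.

152.90

In inverse form: demand P = 75 − 0.5Q, supply P = 45.2 + 0.1Q.
Competitive equilibrium: 75 − 0.5Q = 45.2 + 0.1Q → Q* = 49.6667, P* = 50.1667.
Marginal revenue: MR = 75 − Q. Set MR = MC: 75 − Q = 45.2 + 0.1Q → Q_m = 27.0909.
Price P_m = 75 − 0.5·27.0909 = 61.4546; MC(Q_m) = 45.2 + 0.1·27.0909 = 47.9091.
Competitive Q* = 49.6667, so ΔQ = 22.5758; wedge = 61.4546 − 47.9091 = 13.5455.
DWL = ½ × 22.5758 × 13.5455 = 152.90.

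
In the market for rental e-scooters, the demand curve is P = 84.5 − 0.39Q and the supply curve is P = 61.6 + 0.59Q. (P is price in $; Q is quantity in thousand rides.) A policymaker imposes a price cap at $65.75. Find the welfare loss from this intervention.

Competitive equilibrium: 84.5 − 0.39Q = 61.6 + 0.59Q → Q* = 23.3673, P* = 75.3867.
At the ceiling P = 65.75, quantity supplied = (65.75 − 61.6)/0.59 = 7.0339.
Willingness to pay at Q' = 7.0339: 84.5 − 0.39·7.0339 = 81.7568.
ΔQ = 23.3673 − 7.0339 = 16.3334; wedge = 81.7568 − 65.75 = 16.0068.
Deadweight loss = ½ × 16.3334 × 16.0068 = $130.72 thousand.

$130.72 thousand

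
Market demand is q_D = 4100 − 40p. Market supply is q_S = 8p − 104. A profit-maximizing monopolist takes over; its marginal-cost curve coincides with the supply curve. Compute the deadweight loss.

544.91

In inverse form: demand p = 102.5 − 0.025q, supply p = 13 + 0.125q.
Competitive equilibrium: 102.5 − 0.025q = 13 + 0.125q → q* = 596.6667, p* = 87.5833.
Marginal revenue: MR = 102.5 − 0.05q. Set MR = MC: 102.5 − 0.05q = 13 + 0.125q → q_m = 511.4286.
Price p_m = 102.5 − 0.025·511.4286 = 89.7143; MC(q_m) = 13 + 0.125·511.4286 = 76.9286.
Competitive q* = 596.6667, so Δq = 85.2381; wedge = 89.7143 − 76.9286 = 12.7857.
Welfare loss = ½ × 85.2381 × 12.7857 = 544.91.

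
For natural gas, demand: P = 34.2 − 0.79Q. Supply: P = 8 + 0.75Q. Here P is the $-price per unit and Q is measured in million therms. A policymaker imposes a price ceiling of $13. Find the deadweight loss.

Competitive equilibrium: 34.2 − 0.79Q = 8 + 0.75Q → Q* = 17.013, P* = 20.7597.
At the ceiling P = 13, quantity supplied = (13 − 8)/0.75 = 6.6667.
Willingness to pay at Q' = 6.6667: 34.2 − 0.79·6.6667 = 28.9333.
ΔQ = 17.013 − 6.6667 = 10.3463; wedge = 28.9333 − 13 = 15.9333.
Welfare loss = ½ × 10.3463 × 15.9333 = $82.43 million.

$82.43 million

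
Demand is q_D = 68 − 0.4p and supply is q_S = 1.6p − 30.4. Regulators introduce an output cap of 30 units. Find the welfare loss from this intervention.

524.41

In inverse form: demand p = 170 − 2.5q, supply p = 19 + 0.625q.
Competitive equilibrium: 170 − 2.5q = 19 + 0.625q → q* = 48.32, p* = 49.2.
At q = 30: demand price = 170 − 2.5·30 = 95; supply price = 19 + 0.625·30 = 37.75.
Δq = 48.32 − 30 = 18.32; wedge = 95 − 37.75 = 57.25.
DWL = ½ × 18.32 × 57.25 = 524.41.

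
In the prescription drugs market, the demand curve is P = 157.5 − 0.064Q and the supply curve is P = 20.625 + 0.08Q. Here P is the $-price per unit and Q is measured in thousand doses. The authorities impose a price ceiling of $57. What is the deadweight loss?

$17701.25 thousand

Competitive equilibrium: 157.5 − 0.064Q = 20.625 + 0.08Q → Q* = 950.5208, P* = 96.6667.
At the ceiling P = 57, quantity supplied = (57 − 20.625)/0.08 = 454.6875.
Willingness to pay at Q' = 454.6875: 157.5 − 0.064·454.6875 = 128.4.
ΔQ = 950.5208 − 454.6875 = 495.8333; wedge = 128.4 − 57 = 71.4.
The triangle = ½ × 495.8333 × 71.4 = $17701.25 thousand.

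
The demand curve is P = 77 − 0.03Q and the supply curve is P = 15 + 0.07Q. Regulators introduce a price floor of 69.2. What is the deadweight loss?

6480

Competitive equilibrium: 77 − 0.03Q = 15 + 0.07Q → Q* = 620, P* = 58.4.
At the floor P = 69.2, quantity demanded = (77 − 69.2)/0.03 = 260.
Sellers' marginal cost at Q' = 260: 15 + 0.07·260 = 33.2.
ΔQ = 620 − 260 = 360; wedge = 69.2 − 33.2 = 36.
Welfare loss = ½ × 360 × 36 = 6480.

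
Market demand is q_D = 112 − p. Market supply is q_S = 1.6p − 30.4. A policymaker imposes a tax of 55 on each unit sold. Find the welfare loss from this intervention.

930.77

In inverse form: demand p = 112 − q, supply p = 19 + 0.625q.
Competitive equilibrium: 112 − q = 19 + 0.625q → q* = 57.2308, p* = 54.7692.
With the tax, the buyer price exceeds the seller price by 55: (112 − q) − (19 + 0.625q) = 55 → q' = 23.3846.
Δq = 57.2308 − 23.3846 = 33.8462; the wedge equals the tax, 55.
The triangle = ½ × 33.8462 × 55 = 930.77.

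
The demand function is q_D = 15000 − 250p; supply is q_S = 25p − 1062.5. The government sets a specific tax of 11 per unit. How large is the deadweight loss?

In inverse form: demand p = 60 − 0.004q, supply p = 42.5 + 0.04q.
Competitive equilibrium: 60 − 0.004q = 42.5 + 0.04q → q* = 397.7273, p* = 58.4091.
With the tax, the buyer price exceeds the seller price by 11: (60 − 0.004q) − (42.5 + 0.04q) = 11 → q' = 147.7273.
Δq = 397.7273 − 147.7273 = 250; the wedge equals the tax, 11.
DWL = ½ × 250 × 11 = 1375.

1375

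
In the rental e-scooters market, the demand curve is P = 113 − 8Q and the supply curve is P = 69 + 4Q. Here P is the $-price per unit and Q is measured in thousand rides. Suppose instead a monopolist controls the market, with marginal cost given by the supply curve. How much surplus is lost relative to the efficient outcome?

$12.91 thousand

Competitive equilibrium: 113 − 8Q = 69 + 4Q → Q* = 3.6667, P* = 83.6667.
Marginal revenue: MR = 113 − 16Q. Set MR = MC: 113 − 16Q = 69 + 4Q → Q_m = 2.2.
Price P_m = 113 − 8·2.2 = 95.4; MC(Q_m) = 69 + 4·2.2 = 77.8.
Competitive Q* = 3.6667, so ΔQ = 1.4667; wedge = 95.4 − 77.8 = 17.6.
Deadweight loss = ½ × 1.4667 × 17.6 = $12.91 thousand.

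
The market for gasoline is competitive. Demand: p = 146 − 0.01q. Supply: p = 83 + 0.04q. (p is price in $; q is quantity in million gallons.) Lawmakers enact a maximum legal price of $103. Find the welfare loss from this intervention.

$14440 million

Competitive equilibrium: 146 − 0.01q = 83 + 0.04q → q* = 1260, p* = 133.4.
At the ceiling p = 103, quantity supplied = (103 − 83)/0.04 = 500.
Willingness to pay at q' = 500: 146 − 0.01·500 = 141.
Δq = 1260 − 500 = 760; wedge = 141 − 103 = 38.
DWL = ½ × 760 × 38 = $14440 million.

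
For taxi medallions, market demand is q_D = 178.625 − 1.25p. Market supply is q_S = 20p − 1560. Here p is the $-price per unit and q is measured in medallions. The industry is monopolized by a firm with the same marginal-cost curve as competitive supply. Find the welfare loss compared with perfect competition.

In inverse form: demand p = 142.9 − 0.8q, supply p = 78 + 0.05q.
Competitive equilibrium: 142.9 − 0.8q = 78 + 0.05q → q* = 76.3529, p* = 81.8176.
Marginal revenue: MR = 142.9 − 1.6q. Set MR = MC: 142.9 − 1.6q = 78 + 0.05q → q_m = 39.3333.
Price p_m = 142.9 − 0.8·39.3333 = 111.4334; MC(q_m) = 78 + 0.05·39.3333 = 79.9667.
Competitive q* = 76.3529, so Δq = 37.0196; wedge = 111.4334 − 79.9667 = 31.4667.
The triangle = ½ × 37.0196 × 31.4667 = $582.44.

$582.44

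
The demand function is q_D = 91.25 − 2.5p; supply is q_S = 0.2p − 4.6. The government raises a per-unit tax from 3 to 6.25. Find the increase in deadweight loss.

2.78

In inverse form: demand p = 36.5 − 0.4q, supply p = 23 + 5q.
Competitive equilibrium: 36.5 − 0.4q = 23 + 5q → q* = 2.5, p* = 35.5.
For a per-unit tax t: Δq = t/5.4, so DWL = ½·t·(t/5.4) = t²/10.8.
At t = 3: DWL = 0.833. At t = 6.25: DWL = 3.617.
Increase = 3.617 − 0.833 = 2.78.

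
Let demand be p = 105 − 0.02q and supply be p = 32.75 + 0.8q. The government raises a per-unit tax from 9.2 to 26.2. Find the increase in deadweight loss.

366.95

Competitive equilibrium: 105 − 0.02q = 32.75 + 0.8q → q* = 88.1098, p* = 103.2378.
For a per-unit tax t: Δq = t/0.82, so DWL = ½·t·(t/0.82) = t²/1.64.
At t = 9.2: DWL = 51.61. At t = 26.2: DWL = 418.561.
Increase = 418.561 − 51.61 = 366.95.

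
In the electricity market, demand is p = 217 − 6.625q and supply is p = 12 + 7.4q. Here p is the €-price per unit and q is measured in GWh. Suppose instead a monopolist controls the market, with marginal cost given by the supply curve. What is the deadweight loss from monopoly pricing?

Competitive equilibrium: 217 − 6.625q = 12 + 7.4q → q* = 14.6168, p* = 120.164.
Marginal revenue: MR = 217 − 13.25q. Set MR = MC: 217 − 13.25q = 12 + 7.4q → q_m = 9.9274.
Price p_m = 217 − 6.625·9.9274 = 151.231; MC(q_m) = 12 + 7.4·9.9274 = 85.4628.
Competitive q* = 14.6168, so Δq = 4.6894; wedge = 151.231 − 85.4628 = 65.7682.
DWL = ½ × 4.6894 × 65.7682 = €154.21.

€154.21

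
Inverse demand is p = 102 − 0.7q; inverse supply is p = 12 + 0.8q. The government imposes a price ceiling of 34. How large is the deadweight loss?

792.19

Competitive equilibrium: 102 − 0.7q = 12 + 0.8q → q* = 60, p* = 60.
At the ceiling p = 34, quantity supplied = (34 − 12)/0.8 = 27.5.
Willingness to pay at q' = 27.5: 102 − 0.7·27.5 = 82.75.
Δq = 60 − 27.5 = 32.5; wedge = 82.75 − 34 = 48.75.
The triangle = ½ × 32.5 × 48.75 = 792.19.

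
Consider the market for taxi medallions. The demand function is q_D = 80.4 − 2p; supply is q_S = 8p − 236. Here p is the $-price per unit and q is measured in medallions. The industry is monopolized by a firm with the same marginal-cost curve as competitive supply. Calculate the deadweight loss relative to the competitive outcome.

In inverse form: demand p = 40.2 − 0.5q, supply p = 29.5 + 0.125q.
Competitive equilibrium: 40.2 − 0.5q = 29.5 + 0.125q → q* = 17.12, p* = 31.64.
Marginal revenue: MR = 40.2 − q. Set MR = MC: 40.2 − q = 29.5 + 0.125q → q_m = 9.5111.
Price p_m = 40.2 − 0.5·9.5111 = 35.4445; MC(q_m) = 29.5 + 0.125·9.5111 = 30.6889.
Competitive q* = 17.12, so Δq = 7.6089; wedge = 35.4445 − 30.6889 = 4.7556.
DWL = ½ × 7.6089 × 4.7556 = $18.09.

$18.09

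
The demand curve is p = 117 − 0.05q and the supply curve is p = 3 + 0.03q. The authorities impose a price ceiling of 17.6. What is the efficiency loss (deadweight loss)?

35218.78

Competitive equilibrium: 117 − 0.05q = 3 + 0.03q → q* = 1425, p* = 45.75.
At the ceiling p = 17.6, quantity supplied = (17.6 − 3)/0.03 = 486.66667.
Willingness to pay at q' = 486.66667: 117 − 0.05·486.66667 = 92.66667.
Δq = 1425 − 486.66667 = 938.33333; wedge = 92.66667 − 17.6 = 75.06667.
Deadweight loss = ½ × 938.33333 × 75.06667 = 35218.78.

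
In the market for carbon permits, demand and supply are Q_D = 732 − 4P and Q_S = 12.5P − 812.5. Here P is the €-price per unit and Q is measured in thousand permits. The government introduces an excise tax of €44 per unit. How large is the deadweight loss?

€2933.33 thousand

In inverse form: demand P = 183 − 0.25Q, supply P = 65 + 0.08Q.
Competitive equilibrium: 183 − 0.25Q = 65 + 0.08Q → Q* = 357.5758, P* = 93.6061.
With the tax, the buyer price exceeds the seller price by 44: (183 − 0.25Q) − (65 + 0.08Q) = 44 → Q' = 224.2424.
ΔQ = 357.5758 − 224.2424 = 133.3334; the wedge equals the tax, 44.
The triangle = ½ × 133.3334 × 44 = €2933.33 thousand.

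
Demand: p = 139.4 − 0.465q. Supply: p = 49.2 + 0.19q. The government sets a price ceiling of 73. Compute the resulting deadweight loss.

50.74

Competitive equilibrium: 139.4 − 0.465q = 49.2 + 0.19q → q* = 137.7099, p* = 75.3649.
At the ceiling p = 73, quantity supplied = (73 − 49.2)/0.19 = 125.2632.
Willingness to pay at q' = 125.2632: 139.4 − 0.465·125.2632 = 81.1526.
Δq = 137.7099 − 125.2632 = 12.4467; wedge = 81.1526 − 73 = 8.1526.
DWL = ½ × 12.4467 × 8.1526 = 50.74.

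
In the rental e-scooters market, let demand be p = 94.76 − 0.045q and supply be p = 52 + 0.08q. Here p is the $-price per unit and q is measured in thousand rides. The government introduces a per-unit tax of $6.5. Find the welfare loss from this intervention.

Competitive equilibrium: 94.76 − 0.045q = 52 + 0.08q → q* = 342.08, p* = 79.3664.
With the tax, the buyer price exceeds the seller price by 6.5: (94.76 − 0.045q) − (52 + 0.08q) = 6.5 → q' = 290.08.
Δq = 342.08 − 290.08 = 52; the wedge equals the tax, 6.5.
The triangle = ½ × 52 × 6.5 = $169 thousand.

$169 thousand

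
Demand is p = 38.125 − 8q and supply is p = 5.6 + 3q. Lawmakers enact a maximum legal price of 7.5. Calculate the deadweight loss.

29.69

Competitive equilibrium: 38.125 − 8q = 5.6 + 3q → q* = 2.9568, p* = 14.4705.
At the ceiling p = 7.5, quantity supplied = (7.5 − 5.6)/3 = 0.6333.
Willingness to pay at q' = 0.6333: 38.125 − 8·0.6333 = 33.0586.
Δq = 2.9568 − 0.6333 = 2.3235; wedge = 33.0586 − 7.5 = 25.5586.
Welfare loss = ½ × 2.3235 × 25.5586 = 29.69.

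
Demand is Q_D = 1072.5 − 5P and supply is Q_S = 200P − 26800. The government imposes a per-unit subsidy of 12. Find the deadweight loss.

351.22

In inverse form: demand P = 214.5 − 0.2Q, supply P = 134 + 0.005Q.
Competitive equilibrium: 214.5 − 0.2Q = 134 + 0.005Q → Q* = 392.6829, P* = 135.9634.
The subsidy lowers effective supply by 12: P = 122 + 0.005Q.
New quantity: 214.5 − 0.2Q = 122 + 0.005Q → Q' = 451.2195.
Overproduction ΔQ = 451.2195 − 392.6829 = 58.5366; wedge = subsidy = 12.
Welfare loss = ½ × 58.5366 × 12 = 351.22.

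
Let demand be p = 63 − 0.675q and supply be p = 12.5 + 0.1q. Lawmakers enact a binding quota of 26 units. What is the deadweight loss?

Competitive equilibrium: 63 − 0.675q = 12.5 + 0.1q → q* = 65.1613, p* = 19.0161.
At q = 26: demand price = 63 − 0.675·26 = 45.45; supply price = 12.5 + 0.1·26 = 15.1.
Δq = 65.1613 − 26 = 39.1613; wedge = 45.45 − 15.1 = 30.35.
The triangle = ½ × 39.1613 × 30.35 = 594.27.

594.27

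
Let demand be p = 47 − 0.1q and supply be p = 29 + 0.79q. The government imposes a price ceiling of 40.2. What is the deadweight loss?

Competitive equilibrium: 47 − 0.1q = 29 + 0.79q → q* = 20.2247, p* = 44.9775.
At the ceiling p = 40.2, quantity supplied = (40.2 − 29)/0.79 = 14.1772.
Willingness to pay at q' = 14.1772: 47 − 0.1·14.1772 = 45.5823.
Δq = 20.2247 − 14.1772 = 6.0475; wedge = 45.5823 − 40.2 = 5.3823.
DWL = ½ × 6.0475 × 5.3823 = 16.27.

16.27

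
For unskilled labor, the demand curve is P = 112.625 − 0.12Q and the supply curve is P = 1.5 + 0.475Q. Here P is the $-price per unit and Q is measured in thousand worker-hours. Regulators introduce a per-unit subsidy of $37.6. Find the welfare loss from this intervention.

$1188.03 thousand

Competitive equilibrium: 112.625 − 0.12Q = 1.5 + 0.475Q → Q* = 186.7647, P* = 90.2132.
The subsidy lowers effective supply by 37.6: P = 0.475Q − 36.1.
New quantity: 112.625 − 0.12Q = 0.475Q − 36.1 → Q' = 249.958.
Overproduction ΔQ = 249.958 − 186.7647 = 63.1933; wedge = subsidy = 37.6.
DWL = ½ × 63.1933 × 37.6 = $1188.03 thousand.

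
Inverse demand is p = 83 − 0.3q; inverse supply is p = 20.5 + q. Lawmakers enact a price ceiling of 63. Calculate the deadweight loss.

20.22

Competitive equilibrium: 83 − 0.3q = 20.5 + q → q* = 48.0769, p* = 68.5769.
At the ceiling p = 63, quantity supplied = (63 − 20.5)/1 = 42.5.
Willingness to pay at q' = 42.5: 83 − 0.3·42.5 = 70.25.
Δq = 48.0769 − 42.5 = 5.5769; wedge = 70.25 − 63 = 7.25.
DWL = ½ × 5.5769 × 7.25 = 20.22.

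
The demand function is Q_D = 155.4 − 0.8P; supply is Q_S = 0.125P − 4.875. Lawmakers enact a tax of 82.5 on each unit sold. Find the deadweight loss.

367.91

In inverse form: demand P = 194.25 − 1.25Q, supply P = 39 + 8Q.
Competitive equilibrium: 194.25 − 1.25Q = 39 + 8Q → Q* = 16.78378, P* = 173.27027.
With the tax, the buyer price exceeds the seller price by 82.5: (194.25 − 1.25Q) − (39 + 8Q) = 82.5 → Q' = 7.86486.
ΔQ = 16.78378 − 7.86486 = 8.91892; the wedge equals the tax, 82.5.
DWL = ½ × 8.91892 × 82.5 = 367.91.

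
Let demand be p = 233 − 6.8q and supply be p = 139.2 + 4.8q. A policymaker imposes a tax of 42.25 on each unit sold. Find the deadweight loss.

Competitive equilibrium: 233 − 6.8q = 139.2 + 4.8q → q* = 8.0862, p* = 178.0138.
With the tax, the buyer price exceeds the seller price by 42.25: (233 − 6.8q) − (139.2 + 4.8q) = 42.25 → q' = 4.444.
Δq = 8.0862 − 4.444 = 3.6422; the wedge equals the tax, 42.25.
The triangle = ½ × 3.6422 × 42.25 = 76.94.

76.94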